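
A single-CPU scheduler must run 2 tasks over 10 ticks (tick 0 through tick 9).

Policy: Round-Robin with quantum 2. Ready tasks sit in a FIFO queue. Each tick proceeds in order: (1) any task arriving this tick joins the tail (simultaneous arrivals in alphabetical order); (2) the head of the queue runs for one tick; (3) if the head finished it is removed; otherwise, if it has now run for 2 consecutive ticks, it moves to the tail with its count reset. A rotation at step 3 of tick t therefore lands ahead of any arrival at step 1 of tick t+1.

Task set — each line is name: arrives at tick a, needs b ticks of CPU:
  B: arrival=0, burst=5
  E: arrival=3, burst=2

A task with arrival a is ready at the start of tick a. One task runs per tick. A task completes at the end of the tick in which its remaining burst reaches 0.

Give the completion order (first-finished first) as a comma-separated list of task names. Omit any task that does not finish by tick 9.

t=0: queue=[B] q_used=0 → run B
t=1: queue=[B] q_used=1 → run B
t=2: queue=[B] q_used=0 → run B
t=3: queue=[B,E] q_used=1 → run B
t=4: queue=[E,B] q_used=0 → run E
t=5: queue=[E,B] q_used=1 → run E
t=6: queue=[B] q_used=0 → run B
t=7: (idle)
t=8: (idle)
t=9: (idle)

completion order = E, B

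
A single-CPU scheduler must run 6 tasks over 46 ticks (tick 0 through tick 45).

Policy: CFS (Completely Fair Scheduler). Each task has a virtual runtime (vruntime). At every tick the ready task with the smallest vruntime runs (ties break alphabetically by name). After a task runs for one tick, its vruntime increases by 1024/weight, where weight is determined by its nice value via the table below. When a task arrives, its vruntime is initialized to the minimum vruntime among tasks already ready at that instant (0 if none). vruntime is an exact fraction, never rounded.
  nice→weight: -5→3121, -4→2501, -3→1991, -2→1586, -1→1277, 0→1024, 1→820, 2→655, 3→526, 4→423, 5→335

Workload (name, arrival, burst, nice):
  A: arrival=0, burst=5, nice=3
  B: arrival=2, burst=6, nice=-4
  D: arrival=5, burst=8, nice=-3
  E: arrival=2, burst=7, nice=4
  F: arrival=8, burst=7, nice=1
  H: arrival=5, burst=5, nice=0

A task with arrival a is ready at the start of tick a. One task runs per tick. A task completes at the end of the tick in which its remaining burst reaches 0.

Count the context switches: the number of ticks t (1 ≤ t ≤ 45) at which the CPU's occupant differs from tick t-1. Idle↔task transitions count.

context switches = 32

t=0: vr[A=0] → run A
t=1: vr[A=512/263] → run A
t=2: vr[A=1024/263 B=1024/263 E=1024/263] → run A
t=3: vr[A=1536/263 B=1024/263 E=1024/263] → run B
t=4: vr[A=1536/263 B=2830336/657763 E=1024/263] → run E
t=5: vr[A=1536/263 B=2830336/657763 D=2830336/657763 E=702464/111249 H=2830336/657763] → run B
t=6: vr[A=1536/263 B=3099648/657763 D=2830336/657763 E=702464/111249 H=2830336/657763] → run D
t=7: vr[A=1536/263 B=3099648/657763 D=6308748288/1309606133 E=702464/111249 H=2830336/657763] → run H
t=8: vr[A=1536/263 B=3099648/657763 D=6308748288/1309606133 E=702464/111249 F=3099648/657763 H=3488099/657763] → run B
t=9: vr[A=1536/263 B=3368960/657763 D=6308748288/1309606133 E=702464/111249 F=3099648/657763 H=3488099/657763] → run F
t=10: vr[A=1536/263 B=3368960/657763 D=6308748288/1309606133 E=702464/111249 F=19605248/3288815 H=3488099/657763] → run D
t=11: vr[A=1536/263 B=3368960/657763 D=6982297600/1309606133 E=702464/111249 F=19605248/3288815 H=3488099/657763] → run B
t=12: vr[A=1536/263 B=3638272/657763 D=6982297600/1309606133 E=702464/111249 F=19605248/3288815 H=3488099/657763] → run H
t=13: vr[A=1536/263 B=3638272/657763 D=6982297600/1309606133 E=702464/111249 F=19605248/3288815 H=4145862/657763] → run D
t=14: vr[A=1536/263 B=3638272/657763 D=7655846912/1309606133 E=702464/111249 F=19605248/3288815 H=4145862/657763] → run B
t=15: vr[A=1536/263 B=3907584/657763 D=7655846912/1309606133 E=702464/111249 F=19605248/3288815 H=4145862/657763] → run A
t=16: vr[A=2048/263 B=3907584/657763 D=7655846912/1309606133 E=702464/111249 F=19605248/3288815 H=4145862/657763] → run D
t=17: vr[A=2048/263 B=3907584/657763 D=8329396224/1309606133 E=702464/111249 F=19605248/3288815 H=4145862/657763] → run B
t=18: vr[A=2048/263 D=8329396224/1309606133 E=702464/111249 F=19605248/3288815 H=4145862/657763] → run F
t=19: vr[A=2048/263 D=8329396224/1309606133 E=702464/111249 F=23712256/3288815 H=4145862/657763] → run H
t=20: vr[A=2048/263 D=8329396224/1309606133 E=702464/111249 F=23712256/3288815 H=4803625/657763] → run E
t=21: vr[A=2048/263 D=8329396224/1309606133 E=971776/111249 F=23712256/3288815 H=4803625/657763] → run D
t=22: vr[A=2048/263 D=9002945536/1309606133 E=971776/111249 F=23712256/3288815 H=4803625/657763] → run D
t=23: vr[A=2048/263 D=9676494848/1309606133 E=971776/111249 F=23712256/3288815 H=4803625/657763] → run F
t=24: vr[A=2048/263 D=9676494848/1309606133 E=971776/111249 F=27819264/3288815 H=4803625/657763] → run H
t=25: vr[A=2048/263 D=9676494848/1309606133 E=971776/111249 F=27819264/3288815 H=5461388/657763] → run D
t=26: vr[A=2048/263 D=10350044160/1309606133 E=971776/111249 F=27819264/3288815 H=5461388/657763] → run A
t=27: vr[D=10350044160/1309606133 E=971776/111249 F=27819264/3288815 H=5461388/657763] → run D
t=28: vr[E=971776/111249 F=27819264/3288815 H=5461388/657763] → run H
t=29: vr[E=971776/111249 F=27819264/3288815] → run F
t=30: vr[E=971776/111249 F=31926272/3288815] → run E
t=31: vr[E=413696/37083 F=31926272/3288815] → run F
t=32: vr[E=413696/37083 F=7206656/657763] → run F
t=33: vr[E=413696/37083 F=40140288/3288815] → run E
t=34: vr[E=1510400/111249 F=40140288/3288815] → run F
t=35: vr[E=1510400/111249] → run E
t=36: vr[E=1779712/111249] → run E
t=37: vr[E=683008/37083] → run E
t=38: (idle)
t=39: (idle)
t=40: (idle)
t=41: (idle)
t=42: (idle)
t=43: (idle)
t=44: (idle)
t=45: (idle)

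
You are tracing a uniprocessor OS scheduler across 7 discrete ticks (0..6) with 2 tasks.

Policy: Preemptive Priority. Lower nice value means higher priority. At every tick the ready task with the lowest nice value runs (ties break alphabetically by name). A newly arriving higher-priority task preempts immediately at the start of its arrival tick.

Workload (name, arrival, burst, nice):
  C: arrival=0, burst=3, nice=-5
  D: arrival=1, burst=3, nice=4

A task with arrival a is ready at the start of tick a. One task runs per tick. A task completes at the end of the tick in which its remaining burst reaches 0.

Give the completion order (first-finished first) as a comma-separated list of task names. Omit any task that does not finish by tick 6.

t=0: ready={C} → run C
t=1: ready={C,D} → run C
t=2: ready={C,D} → run C
t=3: ready={D} → run D
t=4: ready={D} → run D
t=5: ready={D} → run D
t=6: (idle)

completion order = C, D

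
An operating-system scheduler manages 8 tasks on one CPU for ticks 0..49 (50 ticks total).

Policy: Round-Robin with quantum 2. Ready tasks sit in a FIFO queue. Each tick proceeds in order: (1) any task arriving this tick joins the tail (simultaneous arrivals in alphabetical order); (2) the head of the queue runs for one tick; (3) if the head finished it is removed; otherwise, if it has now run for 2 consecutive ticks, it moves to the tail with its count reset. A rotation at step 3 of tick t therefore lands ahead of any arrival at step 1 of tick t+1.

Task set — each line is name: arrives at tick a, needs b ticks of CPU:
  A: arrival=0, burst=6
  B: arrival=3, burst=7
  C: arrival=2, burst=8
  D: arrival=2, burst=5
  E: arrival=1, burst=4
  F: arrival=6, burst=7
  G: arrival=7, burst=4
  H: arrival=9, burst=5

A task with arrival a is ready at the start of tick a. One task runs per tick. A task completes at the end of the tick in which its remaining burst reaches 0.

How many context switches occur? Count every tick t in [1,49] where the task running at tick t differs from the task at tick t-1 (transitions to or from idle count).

context switches = 25

t=0: queue=[A] q_used=0 → run A
t=1: queue=[A,E] q_used=1 → run A
t=2: queue=[E,A,C,D] q_used=0 → run E
t=3: queue=[E,A,C,D,B] q_used=1 → run E
t=4: queue=[A,C,D,B,E] q_used=0 → run A
t=5: queue=[A,C,D,B,E] q_used=1 → run A
t=6: queue=[C,D,B,E,A,F] q_used=0 → run C
t=7: queue=[C,D,B,E,A,F,G] q_used=1 → run C
t=8: queue=[D,B,E,A,F,G,C] q_used=0 → run D
t=9: queue=[D,B,E,A,F,G,C,H] q_used=1 → run D
t=10: queue=[B,E,A,F,G,C,H,D] q_used=0 → run B
t=11: queue=[B,E,A,F,G,C,H,D] q_used=1 → run B
t=12: queue=[E,A,F,G,C,H,D,B] q_used=0 → run E
t=13: queue=[E,A,F,G,C,H,D,B] q_used=1 → run E
t=14: queue=[A,F,G,C,H,D,B] q_used=0 → run A
t=15: queue=[A,F,G,C,H,D,B] q_used=1 → run A
t=16: queue=[F,G,C,H,D,B] q_used=0 → run F
t=17: queue=[F,G,C,H,D,B] q_used=1 → run F
t=18: queue=[G,C,H,D,B,F] q_used=0 → run G
t=19: queue=[G,C,H,D,B,F] q_used=1 → run G
t=20: queue=[C,H,D,B,F,G] q_used=0 → run C
t=21: queue=[C,H,D,B,F,G] q_used=1 → run C
t=22: queue=[H,D,B,F,G,C] q_used=0 → run H
t=23: queue=[H,D,B,F,G,C] q_used=1 → run H
t=24: queue=[D,B,F,G,C,H] q_used=0 → run D
t=25: queue=[D,B,F,G,C,H] q_used=1 → run D
t=26: queue=[B,F,G,C,H,D] q_used=0 → run B
t=27: queue=[B,F,G,C,H,D] q_used=1 → run B
t=28: queue=[F,G,C,H,D,B] q_used=0 → run F
t=29: queue=[F,G,C,H,D,B] q_used=1 → run F
t=30: queue=[G,C,H,D,B,F] q_used=0 → run G
t=31: queue=[G,C,H,D,B,F] q_used=1 → run G
t=32: queue=[C,H,D,B,F] q_used=0 → run C
t=33: queue=[C,H,D,B,F] q_used=1 → run C
t=34: queue=[H,D,B,F,C] q_used=0 → run H
t=35: queue=[H,D,B,F,C] q_used=1 → run H
t=36: queue=[D,B,F,C,H] q_used=0 → run D
t=37: queue=[B,F,C,H] q_used=0 → run B
t=38: queue=[B,F,C,H] q_used=1 → run B
t=39: queue=[F,C,H,B] q_used=0 → run F
t=40: queue=[F,C,H,B] q_used=1 → run F
t=41: queue=[C,H,B,F] q_used=0 → run C
t=42: queue=[C,H,B,F] q_used=1 → run C
t=43: queue=[H,B,F] q_used=0 → run H
t=44: queue=[B,F] q_used=0 → run B
t=45: queue=[F] q_used=0 → run F
t=46: (idle)
t=47: (idle)
t=48: (idle)
t=49: (idle)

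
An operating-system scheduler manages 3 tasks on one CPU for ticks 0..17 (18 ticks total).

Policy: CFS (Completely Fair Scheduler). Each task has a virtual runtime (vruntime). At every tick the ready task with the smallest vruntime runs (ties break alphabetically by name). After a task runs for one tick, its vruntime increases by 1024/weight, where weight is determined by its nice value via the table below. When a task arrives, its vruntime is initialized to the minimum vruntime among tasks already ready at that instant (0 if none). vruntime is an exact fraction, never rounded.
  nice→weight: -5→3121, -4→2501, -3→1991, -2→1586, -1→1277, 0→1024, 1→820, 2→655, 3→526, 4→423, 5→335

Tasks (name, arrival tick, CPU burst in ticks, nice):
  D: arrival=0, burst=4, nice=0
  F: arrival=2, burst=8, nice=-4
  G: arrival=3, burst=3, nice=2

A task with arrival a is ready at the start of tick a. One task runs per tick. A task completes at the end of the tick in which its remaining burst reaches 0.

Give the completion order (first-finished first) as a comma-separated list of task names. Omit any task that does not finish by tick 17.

t=0: vr[D=0] → run D
t=1: vr[D=1] → run D
t=2: vr[D=2 F=2] → run D
t=3: vr[D=3 F=2 G=2] → run F
t=4: vr[D=3 F=6026/2501 G=2] → run G
t=5: vr[D=3 F=6026/2501 G=2334/655] → run F
t=6: vr[D=3 F=7050/2501 G=2334/655] → run F
t=7: vr[D=3 F=8074/2501 G=2334/655] → run D
t=8: vr[F=8074/2501 G=2334/655] → run F
t=9: vr[F=9098/2501 G=2334/655] → run G
t=10: vr[F=9098/2501 G=3358/655] → run F
t=11: vr[F=10122/2501 G=3358/655] → run F
t=12: vr[F=11146/2501 G=3358/655] → run F
t=13: vr[F=12170/2501 G=3358/655] → run F
t=14: vr[G=3358/655] → run G
t=15: (idle)
t=16: (idle)
t=17: (idle)

completion order = D, F, G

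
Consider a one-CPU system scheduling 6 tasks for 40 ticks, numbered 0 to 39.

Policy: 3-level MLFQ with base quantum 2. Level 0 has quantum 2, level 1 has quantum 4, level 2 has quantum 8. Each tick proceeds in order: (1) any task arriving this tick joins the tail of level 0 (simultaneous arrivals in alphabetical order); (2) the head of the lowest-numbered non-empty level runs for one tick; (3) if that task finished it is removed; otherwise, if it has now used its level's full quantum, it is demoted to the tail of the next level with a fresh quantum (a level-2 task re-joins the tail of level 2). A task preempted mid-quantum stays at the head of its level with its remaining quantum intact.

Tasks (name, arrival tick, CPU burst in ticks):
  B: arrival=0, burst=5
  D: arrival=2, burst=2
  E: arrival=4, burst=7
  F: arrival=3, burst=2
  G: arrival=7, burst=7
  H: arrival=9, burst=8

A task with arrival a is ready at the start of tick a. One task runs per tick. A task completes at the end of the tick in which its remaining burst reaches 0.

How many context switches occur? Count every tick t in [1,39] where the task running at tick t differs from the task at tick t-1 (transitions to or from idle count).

t=0: L0/L1/L2 = B/-/- → run B
t=1: L0/L1/L2 = B/-/- → run B
t=2: L0/L1/L2 = D/B/- → run D
t=3: L0/L1/L2 = DF/B/- → run D
t=4: L0/L1/L2 = FE/B/- → run F
t=5: L0/L1/L2 = FE/B/- → run F
t=6: L0/L1/L2 = E/B/- → run E
t=7: L0/L1/L2 = EG/B/- → run E
t=8: L0/L1/L2 = G/BE/- → run G
t=9: L0/L1/L2 = GH/BE/- → run G
t=10: L0/L1/L2 = H/BEG/- → run H
t=11: L0/L1/L2 = H/BEG/- → run H
t=12: L0/L1/L2 = -/BEGH/- → run B
t=13: L0/L1/L2 = -/BEGH/- → run B
t=14: L0/L1/L2 = -/BEGH/- → run B
t=15: L0/L1/L2 = -/EGH/- → run E
t=16: L0/L1/L2 = -/EGH/- → run E
t=17: L0/L1/L2 = -/EGH/- → run E
t=18: L0/L1/L2 = -/EGH/- → run E
t=19: L0/L1/L2 = -/GH/E → run G
t=20: L0/L1/L2 = -/GH/E → run G
t=21: L0/L1/L2 = -/GH/E → run G
t=22: L0/L1/L2 = -/GH/E → run G
t=23: L0/L1/L2 = -/H/EG → run H
t=24: L0/L1/L2 = -/H/EG → run H
t=25: L0/L1/L2 = -/H/EG → run H
t=26: L0/L1/L2 = -/H/EG → run H
t=27: L0/L1/L2 = -/-/EGH → run E
t=28: L0/L1/L2 = -/-/GH → run G
t=29: L0/L1/L2 = -/-/H → run H
t=30: L0/L1/L2 = -/-/H → run H
t=31: (idle)
t=32: (idle)
t=33: (idle)
t=34: (idle)
t=35: (idle)
t=36: (idle)
t=37: (idle)
t=38: (idle)
t=39: (idle)

context switches = 13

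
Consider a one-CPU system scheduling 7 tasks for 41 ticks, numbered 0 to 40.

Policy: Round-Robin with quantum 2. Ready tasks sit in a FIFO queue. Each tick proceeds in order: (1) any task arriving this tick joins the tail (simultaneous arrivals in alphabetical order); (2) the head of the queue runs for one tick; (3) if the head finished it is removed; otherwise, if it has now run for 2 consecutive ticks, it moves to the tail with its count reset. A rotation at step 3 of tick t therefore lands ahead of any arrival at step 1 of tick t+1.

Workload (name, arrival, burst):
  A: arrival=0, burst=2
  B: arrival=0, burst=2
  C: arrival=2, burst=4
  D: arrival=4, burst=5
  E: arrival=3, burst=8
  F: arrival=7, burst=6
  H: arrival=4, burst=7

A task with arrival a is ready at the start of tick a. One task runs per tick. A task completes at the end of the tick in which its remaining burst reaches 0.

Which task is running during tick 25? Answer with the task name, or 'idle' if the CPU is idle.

running at tick 25 = E

t=0: queue=[A,B] q_used=0 → run A
t=1: queue=[A,B] q_used=1 → run A
t=2: queue=[B,C] q_used=0 → run B
t=3: queue=[B,C,E] q_used=1 → run B
t=4: queue=[C,E,D,H] q_used=0 → run C
t=5: queue=[C,E,D,H] q_used=1 → run C
t=6: queue=[E,D,H,C] q_used=0 → run E
t=7: queue=[E,D,H,C,F] q_used=1 → run E
t=8: queue=[D,H,C,F,E] q_used=0 → run D
t=9: queue=[D,H,C,F,E] q_used=1 → run D
t=10: queue=[H,C,F,E,D] q_used=0 → run H
t=11: queue=[H,C,F,E,D] q_used=1 → run H
t=12: queue=[C,F,E,D,H] q_used=0 → run C
t=13: queue=[C,F,E,D,H] q_used=1 → run C
t=14: queue=[F,E,D,H] q_used=0 → run F
t=15: queue=[F,E,D,H] q_used=1 → run F
t=16: queue=[E,D,H,F] q_used=0 → run E
t=17: queue=[E,D,H,F] q_used=1 → run E
t=18: queue=[D,H,F,E] q_used=0 → run D
t=19: queue=[D,H,F,E] q_used=1 → run D
t=20: queue=[H,F,E,D] q_used=0 → run H
t=21: queue=[H,F,E,D] q_used=1 → run H
t=22: queue=[F,E,D,H] q_used=0 → run F
t=23: queue=[F,E,D,H] q_used=1 → run F
t=24: queue=[E,D,H,F] q_used=0 → run E
t=25: queue=[E,D,H,F] q_used=1 → run E
t=26: queue=[D,H,F,E] q_used=0 → run D
t=27: queue=[H,F,E] q_used=0 → run H
t=28: queue=[H,F,E] q_used=1 → run H
t=29: queue=[F,E,H] q_used=0 → run F
t=30: queue=[F,E,H] q_used=1 → run F
t=31: queue=[E,H] q_used=0 → run E
t=32: queue=[E,H] q_used=1 → run E
t=33: queue=[H] q_used=0 → run H
t=34: (idle)
t=35: (idle)
t=36: (idle)
t=37: (idle)
t=38: (idle)
t=39: (idle)
t=40: (idle)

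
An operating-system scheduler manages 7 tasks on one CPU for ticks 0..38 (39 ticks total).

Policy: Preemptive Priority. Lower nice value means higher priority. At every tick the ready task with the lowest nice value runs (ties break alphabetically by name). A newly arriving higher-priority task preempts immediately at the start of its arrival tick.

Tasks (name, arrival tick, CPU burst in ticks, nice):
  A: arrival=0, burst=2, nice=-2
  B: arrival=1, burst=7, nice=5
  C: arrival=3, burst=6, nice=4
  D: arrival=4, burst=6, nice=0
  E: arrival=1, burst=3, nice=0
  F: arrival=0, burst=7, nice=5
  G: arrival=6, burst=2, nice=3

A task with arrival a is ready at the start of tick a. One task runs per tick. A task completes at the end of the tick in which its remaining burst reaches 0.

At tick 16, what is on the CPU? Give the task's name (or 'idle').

running at tick 16 = C

t=0: ready={A,F} → run A
t=1: ready={A,B,E,F} → run A
t=2: ready={B,E,F} → run E
t=3: ready={B,C,E,F} → run E
t=4: ready={B,C,D,E,F} → run D
t=5: ready={B,C,D,E,F} → run D
t=6: ready={B,C,D,E,F,G} → run D
t=7: ready={B,C,D,E,F,G} → run D
t=8: ready={B,C,D,E,F,G} → run D
t=9: ready={B,C,D,E,F,G} → run D
t=10: ready={B,C,E,F,G} → run E
t=11: ready={B,C,F,G} → run G
t=12: ready={B,C,F,G} → run G
t=13: ready={B,C,F} → run C
t=14: ready={B,C,F} → run C
t=15: ready={B,C,F} → run C
t=16: ready={B,C,F} → run C
t=17: ready={B,C,F} → run C
t=18: ready={B,C,F} → run C
t=19: ready={B,F} → run B
t=20: ready={B,F} → run B
t=21: ready={B,F} → run B
t=22: ready={B,F} → run B
t=23: ready={B,F} → run B
t=24: ready={B,F} → run B
t=25: ready={B,F} → run B
t=26: ready={F} → run F
t=27: ready={F} → run F
t=28: ready={F} → run F
t=29: ready={F} → run F
t=30: ready={F} → run F
t=31: ready={F} → run F
t=32: ready={F} → run F
t=33: (idle)
t=34: (idle)
t=35: (idle)
t=36: (idle)
t=37: (idle)
t=38: (idle)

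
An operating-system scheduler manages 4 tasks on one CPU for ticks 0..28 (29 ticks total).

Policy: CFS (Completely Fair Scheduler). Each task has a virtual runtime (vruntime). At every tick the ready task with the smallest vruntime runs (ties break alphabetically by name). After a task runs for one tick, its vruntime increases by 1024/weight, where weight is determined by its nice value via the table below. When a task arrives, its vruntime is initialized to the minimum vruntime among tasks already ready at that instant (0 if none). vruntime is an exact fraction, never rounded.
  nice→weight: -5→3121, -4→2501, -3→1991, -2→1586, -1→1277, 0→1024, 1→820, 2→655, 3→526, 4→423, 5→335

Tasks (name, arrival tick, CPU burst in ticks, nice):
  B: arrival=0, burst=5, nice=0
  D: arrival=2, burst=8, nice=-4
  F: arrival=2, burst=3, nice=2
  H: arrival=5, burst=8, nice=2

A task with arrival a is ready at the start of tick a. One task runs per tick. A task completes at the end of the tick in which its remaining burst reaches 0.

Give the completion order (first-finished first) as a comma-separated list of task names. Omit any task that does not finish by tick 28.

completion order = B, D, F, H

t=0: vr[B=0] → run B
t=1: vr[B=1] → run B
t=2: vr[B=2 D=2 F=2] → run B
t=3: vr[B=3 D=2 F=2] → run D
t=4: vr[B=3 D=6026/2501 F=2] → run F
t=5: vr[B=3 D=6026/2501 F=2334/655 H=6026/2501] → run D
t=6: vr[B=3 D=7050/2501 F=2334/655 H=6026/2501] → run H
t=7: vr[B=3 D=7050/2501 F=2334/655 H=6508054/1638155] → run D
t=8: vr[B=3 D=8074/2501 F=2334/655 H=6508054/1638155] → run B
t=9: vr[B=4 D=8074/2501 F=2334/655 H=6508054/1638155] → run D
t=10: vr[B=4 D=9098/2501 F=2334/655 H=6508054/1638155] → run F
t=11: vr[B=4 D=9098/2501 F=3358/655 H=6508054/1638155] → run D
t=12: vr[B=4 D=10122/2501 F=3358/655 H=6508054/1638155] → run H
t=13: vr[B=4 D=10122/2501 F=3358/655 H=9069078/1638155] → run B
t=14: vr[D=10122/2501 F=3358/655 H=9069078/1638155] → run D
t=15: vr[D=11146/2501 F=3358/655 H=9069078/1638155] → run D
t=16: vr[D=12170/2501 F=3358/655 H=9069078/1638155] → run D
t=17: vr[F=3358/655 H=9069078/1638155] → run F
t=18: vr[H=9069078/1638155] → run H
t=19: vr[H=11630102/1638155] → run H
t=20: vr[H=14191126/1638155] → run H
t=21: vr[H=3350430/327631] → run H
t=22: vr[H=19313174/1638155] → run H
t=23: vr[H=21874198/1638155] → run H
t=24: (idle)
t=25: (idle)
t=26: (idle)
t=27: (idle)
t=28: (idle)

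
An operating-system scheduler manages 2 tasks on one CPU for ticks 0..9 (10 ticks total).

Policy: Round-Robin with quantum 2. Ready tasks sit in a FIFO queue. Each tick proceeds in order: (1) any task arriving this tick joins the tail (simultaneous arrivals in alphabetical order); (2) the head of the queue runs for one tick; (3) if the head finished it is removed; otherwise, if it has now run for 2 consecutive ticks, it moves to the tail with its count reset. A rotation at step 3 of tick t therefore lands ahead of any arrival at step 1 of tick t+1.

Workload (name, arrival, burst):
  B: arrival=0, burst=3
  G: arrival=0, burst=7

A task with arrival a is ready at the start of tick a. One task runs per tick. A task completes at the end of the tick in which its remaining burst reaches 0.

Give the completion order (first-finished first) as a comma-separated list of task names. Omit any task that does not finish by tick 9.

t=0: queue=[B,G] q_used=0 → run B
t=1: queue=[B,G] q_used=1 → run B
t=2: queue=[G,B] q_used=0 → run G
t=3: queue=[G,B] q_used=1 → run G
t=4: queue=[B,G] q_used=0 → run B
t=5: queue=[G] q_used=0 → run G
t=6: queue=[G] q_used=1 → run G
t=7: queue=[G] q_used=0 → run G
t=8: queue=[G] q_used=1 → run G
t=9: queue=[G] q_used=0 → run G

completion order = B, G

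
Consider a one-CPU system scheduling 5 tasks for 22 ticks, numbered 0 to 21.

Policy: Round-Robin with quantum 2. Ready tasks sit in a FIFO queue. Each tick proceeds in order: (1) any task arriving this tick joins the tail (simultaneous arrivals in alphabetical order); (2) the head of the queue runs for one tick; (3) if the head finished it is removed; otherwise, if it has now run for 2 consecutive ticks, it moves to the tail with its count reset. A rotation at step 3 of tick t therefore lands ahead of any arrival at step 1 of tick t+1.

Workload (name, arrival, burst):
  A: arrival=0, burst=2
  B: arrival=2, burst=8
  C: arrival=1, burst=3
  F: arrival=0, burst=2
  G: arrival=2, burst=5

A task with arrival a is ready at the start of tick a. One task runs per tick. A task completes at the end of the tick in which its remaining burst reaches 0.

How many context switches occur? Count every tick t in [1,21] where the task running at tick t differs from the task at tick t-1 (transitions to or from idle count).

context switches = 11

t=0: queue=[A,F] q_used=0 → run A
t=1: queue=[A,F,C] q_used=1 → run A
t=2: queue=[F,C,B,G] q_used=0 → run F
t=3: queue=[F,C,B,G] q_used=1 → run F
t=4: queue=[C,B,G] q_used=0 → run C
t=5: queue=[C,B,G] q_used=1 → run C
t=6: queue=[B,G,C] q_used=0 → run B
t=7: queue=[B,G,C] q_used=1 → run B
t=8: queue=[G,C,B] q_used=0 → run G
t=9: queue=[G,C,B] q_used=1 → run G
t=10: queue=[C,B,G] q_used=0 → run C
t=11: queue=[B,G] q_used=0 → run B
t=12: queue=[B,G] q_used=1 → run B
t=13: queue=[G,B] q_used=0 → run G
t=14: queue=[G,B] q_used=1 → run G
t=15: queue=[B,G] q_used=0 → run B
t=16: queue=[B,G] q_used=1 → run B
t=17: queue=[G,B] q_used=0 → run G
t=18: queue=[B] q_used=0 → run B
t=19: queue=[B] q_used=1 → run B
t=20: (idle)
t=21: (idle)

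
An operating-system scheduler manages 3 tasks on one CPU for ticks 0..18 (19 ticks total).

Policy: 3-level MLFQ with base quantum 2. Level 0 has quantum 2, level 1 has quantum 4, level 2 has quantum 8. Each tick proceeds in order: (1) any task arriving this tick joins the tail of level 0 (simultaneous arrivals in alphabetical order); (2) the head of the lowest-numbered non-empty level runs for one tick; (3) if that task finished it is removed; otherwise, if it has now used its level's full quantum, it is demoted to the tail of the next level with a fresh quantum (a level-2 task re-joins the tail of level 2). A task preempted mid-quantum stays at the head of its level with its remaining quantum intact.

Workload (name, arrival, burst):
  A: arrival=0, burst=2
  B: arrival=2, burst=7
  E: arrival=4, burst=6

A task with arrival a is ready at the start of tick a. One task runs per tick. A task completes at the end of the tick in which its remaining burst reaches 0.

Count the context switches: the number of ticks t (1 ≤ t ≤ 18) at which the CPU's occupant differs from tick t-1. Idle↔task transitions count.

context switches = 6

t=0: L0/L1/L2 = A/-/- → run A
t=1: L0/L1/L2 = A/-/- → run A
t=2: L0/L1/L2 = B/-/- → run B
t=3: L0/L1/L2 = B/-/- → run B
t=4: L0/L1/L2 = E/B/- → run E
t=5: L0/L1/L2 = E/B/- → run E
t=6: L0/L1/L2 = -/BE/- → run B
t=7: L0/L1/L2 = -/BE/- → run B
t=8: L0/L1/L2 = -/BE/- → run B
t=9: L0/L1/L2 = -/BE/- → run B
t=10: L0/L1/L2 = -/E/B → run E
t=11: L0/L1/L2 = -/E/B → run E
t=12: L0/L1/L2 = -/E/B → run E
t=13: L0/L1/L2 = -/E/B → run E
t=14: L0/L1/L2 = -/-/B → run B
t=15: (idle)
t=16: (idle)
t=17: (idle)
t=18: (idle)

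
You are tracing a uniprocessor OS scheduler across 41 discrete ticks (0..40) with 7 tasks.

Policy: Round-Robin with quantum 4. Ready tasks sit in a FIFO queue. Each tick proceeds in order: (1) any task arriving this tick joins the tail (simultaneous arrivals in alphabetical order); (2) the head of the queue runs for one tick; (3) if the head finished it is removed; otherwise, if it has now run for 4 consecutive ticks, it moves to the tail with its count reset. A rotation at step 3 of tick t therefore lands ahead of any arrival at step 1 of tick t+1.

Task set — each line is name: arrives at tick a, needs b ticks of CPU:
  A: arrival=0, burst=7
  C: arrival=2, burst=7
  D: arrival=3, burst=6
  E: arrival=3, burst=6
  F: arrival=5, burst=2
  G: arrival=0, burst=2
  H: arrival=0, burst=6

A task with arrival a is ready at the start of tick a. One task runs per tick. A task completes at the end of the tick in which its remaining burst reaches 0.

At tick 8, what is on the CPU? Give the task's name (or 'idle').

t=0: queue=[A,G,H] q_used=0 → run A
t=1: queue=[A,G,H] q_used=1 → run A
t=2: queue=[A,G,H,C] q_used=2 → run A
t=3: queue=[A,G,H,C,D,E] q_used=3 → run A
t=4: queue=[G,H,C,D,E,A] q_used=0 → run G
t=5: queue=[G,H,C,D,E,A,F] q_used=1 → run G
t=6: queue=[H,C,D,E,A,F] q_used=0 → run H
t=7: queue=[H,C,D,E,A,F] q_used=1 → run H
t=8: queue=[H,C,D,E,A,F] q_used=2 → run H
t=9: queue=[H,C,D,E,A,F] q_used=3 → run H
t=10: queue=[C,D,E,A,F,H] q_used=0 → run C
t=11: queue=[C,D,E,A,F,H] q_used=1 → run C
t=12: queue=[C,D,E,A,F,H] q_used=2 → run C
t=13: queue=[C,D,E,A,F,H] q_used=3 → run C
t=14: queue=[D,E,A,F,H,C] q_used=0 → run D
t=15: queue=[D,E,A,F,H,C] q_used=1 → run D
t=16: queue=[D,E,A,F,H,C] q_used=2 → run D
t=17: queue=[D,E,A,F,H,C] q_used=3 → run D
t=18: queue=[E,A,F,H,C,D] q_used=0 → run E
t=19: queue=[E,A,F,H,C,D] q_used=1 → run E
t=20: queue=[E,A,F,H,C,D] q_used=2 → run E
t=21: queue=[E,A,F,H,C,D] q_used=3 → run E
t=22: queue=[A,F,H,C,D,E] q_used=0 → run A
t=23: queue=[A,F,H,C,D,E] q_used=1 → run A
t=24: queue=[A,F,H,C,D,E] q_used=2 → run A
t=25: queue=[F,H,C,D,E] q_used=0 → run F
t=26: queue=[F,H,C,D,E] q_used=1 → run F
t=27: queue=[H,C,D,E] q_used=0 → run H
t=28: queue=[H,C,D,E] q_used=1 → run H
t=29: queue=[C,D,E] q_used=0 → run C
t=30: queue=[C,D,E] q_used=1 → run C
t=31: queue=[C,D,E] q_used=2 → run C
t=32: queue=[D,E] q_used=0 → run D
t=33: queue=[D,E] q_used=1 → run D
t=34: queue=[E] q_used=0 → run E
t=35: queue=[E] q_used=1 → run E
t=36: (idle)
t=37: (idle)
t=38: (idle)
t=39: (idle)
t=40: (idle)

running at tick 8 = H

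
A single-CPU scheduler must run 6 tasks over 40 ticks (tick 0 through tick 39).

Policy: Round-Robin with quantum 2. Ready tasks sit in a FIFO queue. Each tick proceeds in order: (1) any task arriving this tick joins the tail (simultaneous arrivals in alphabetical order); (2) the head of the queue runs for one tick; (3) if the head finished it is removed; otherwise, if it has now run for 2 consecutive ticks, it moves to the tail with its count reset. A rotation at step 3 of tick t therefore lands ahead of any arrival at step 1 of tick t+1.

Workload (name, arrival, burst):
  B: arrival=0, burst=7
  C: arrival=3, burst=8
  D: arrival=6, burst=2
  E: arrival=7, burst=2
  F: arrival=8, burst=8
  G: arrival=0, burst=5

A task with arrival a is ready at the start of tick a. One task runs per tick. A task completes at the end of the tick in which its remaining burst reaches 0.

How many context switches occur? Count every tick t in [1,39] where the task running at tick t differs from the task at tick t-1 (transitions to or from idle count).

t=0: queue=[B,G] q_used=0 → run B
t=1: queue=[B,G] q_used=1 → run B
t=2: queue=[G,B] q_used=0 → run G
t=3: queue=[G,B,C] q_used=1 → run G
t=4: queue=[B,C,G] q_used=0 → run B
t=5: queue=[B,C,G] q_used=1 → run B
t=6: queue=[C,G,B,D] q_used=0 → run C
t=7: queue=[C,G,B,D,E] q_used=1 → run C
t=8: queue=[G,B,D,E,C,F] q_used=0 → run G
t=9: queue=[G,B,D,E,C,F] q_used=1 → run G
t=10: queue=[B,D,E,C,F,G] q_used=0 → run B
t=11: queue=[B,D,E,C,F,G] q_used=1 → run B
t=12: queue=[D,E,C,F,G,B] q_used=0 → run D
t=13: queue=[D,E,C,F,G,B] q_used=1 → run D
t=14: queue=[E,C,F,G,B] q_used=0 → run E
t=15: queue=[E,C,F,G,B] q_used=1 → run E
t=16: queue=[C,F,G,B] q_used=0 → run C
t=17: queue=[C,F,G,B] q_used=1 → run C
t=18: queue=[F,G,B,C] q_used=0 → run F
t=19: queue=[F,G,B,C] q_used=1 → run F
t=20: queue=[G,B,C,F] q_used=0 → run G
t=21: queue=[B,C,F] q_used=0 → run B
t=22: queue=[C,F] q_used=0 → run C
t=23: queue=[C,F] q_used=1 → run C
t=24: queue=[F,C] q_used=0 → run F
t=25: queue=[F,C] q_used=1 → run F
t=26: queue=[C,F] q_used=0 → run C
t=27: queue=[C,F] q_used=1 → run C
t=28: queue=[F] q_used=0 → run F
t=29: queue=[F] q_used=1 → run F
t=30: queue=[F] q_used=0 → run F
t=31: queue=[F] q_used=1 → run F
t=32: (idle)
t=33: (idle)
t=34: (idle)
t=35: (idle)
t=36: (idle)
t=37: (idle)
t=38: (idle)
t=39: (idle)

context switches = 16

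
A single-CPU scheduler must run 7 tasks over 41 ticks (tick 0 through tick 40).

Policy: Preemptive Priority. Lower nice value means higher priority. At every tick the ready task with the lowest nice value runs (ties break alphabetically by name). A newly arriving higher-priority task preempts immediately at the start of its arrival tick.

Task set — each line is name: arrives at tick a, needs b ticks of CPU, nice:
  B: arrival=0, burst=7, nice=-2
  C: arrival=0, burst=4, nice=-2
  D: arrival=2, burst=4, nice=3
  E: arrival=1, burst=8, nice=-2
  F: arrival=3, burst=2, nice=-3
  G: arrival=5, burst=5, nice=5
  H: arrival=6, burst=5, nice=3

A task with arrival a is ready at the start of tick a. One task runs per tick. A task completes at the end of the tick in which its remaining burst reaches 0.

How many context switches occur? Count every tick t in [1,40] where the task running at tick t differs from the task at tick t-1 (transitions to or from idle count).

context switches = 8

t=0: ready={B,C} → run B
t=1: ready={B,C,E} → run B
t=2: ready={B,C,D,E} → run B
t=3: ready={B,C,D,E,F} → run F
t=4: ready={B,C,D,E,F} → run F
t=5: ready={B,C,D,E,G} → run B
t=6: ready={B,C,D,E,G,H} → run B
t=7: ready={B,C,D,E,G,H} → run B
t=8: ready={B,C,D,E,G,H} → run B
t=9: ready={C,D,E,G,H} → run C
t=10: ready={C,D,E,G,H} → run C
t=11: ready={C,D,E,G,H} → run C
t=12: ready={C,D,E,G,H} → run C
t=13: ready={D,E,G,H} → run E
t=14: ready={D,E,G,H} → run E
t=15: ready={D,E,G,H} → run E
t=16: ready={D,E,G,H} → run E
t=17: ready={D,E,G,H} → run E
t=18: ready={D,E,G,H} → run E
t=19: ready={D,E,G,H} → run E
t=20: ready={D,E,G,H} → run E
t=21: ready={D,G,H} → run D
t=22: ready={D,G,H} → run D
t=23: ready={D,G,H} → run D
t=24: ready={D,G,H} → run D
t=25: ready={G,H} → run H
t=26: ready={G,H} → run H
t=27: ready={G,H} → run H
t=28: ready={G,H} → run H
t=29: ready={G,H} → run H
t=30: ready={G} → run G
t=31: ready={G} → run G
t=32: ready={G} → run G
t=33: ready={G} → run G
t=34: ready={G} → run G
t=35: (idle)
t=36: (idle)
t=37: (idle)
t=38: (idle)
t=39: (idle)
t=40: (idle)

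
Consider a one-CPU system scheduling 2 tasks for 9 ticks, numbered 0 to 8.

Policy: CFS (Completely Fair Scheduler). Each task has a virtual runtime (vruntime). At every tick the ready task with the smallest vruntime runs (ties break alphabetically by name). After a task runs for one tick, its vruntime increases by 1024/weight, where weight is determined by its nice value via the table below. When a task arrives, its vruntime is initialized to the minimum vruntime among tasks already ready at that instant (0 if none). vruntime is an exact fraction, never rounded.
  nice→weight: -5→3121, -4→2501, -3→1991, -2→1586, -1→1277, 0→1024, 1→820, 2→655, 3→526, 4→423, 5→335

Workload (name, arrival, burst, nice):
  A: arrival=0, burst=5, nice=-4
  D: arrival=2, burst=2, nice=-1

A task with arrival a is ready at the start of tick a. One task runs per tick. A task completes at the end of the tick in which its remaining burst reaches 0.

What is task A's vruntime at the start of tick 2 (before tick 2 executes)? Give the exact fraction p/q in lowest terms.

vruntime(A, start of tick 2) = 2048/2501

t=0: vr[A=0] → run A
t=1: vr[A=1024/2501] → run A
t=2: vr[A=2048/2501 D=2048/2501] → run A
t=3: vr[A=3072/2501 D=2048/2501] → run D
t=4: vr[A=3072/2501 D=5176320/3193777] → run A
t=5: vr[A=4096/2501 D=5176320/3193777] → run D
t=6: vr[A=4096/2501] → run A
t=7: (idle)
t=8: (idle)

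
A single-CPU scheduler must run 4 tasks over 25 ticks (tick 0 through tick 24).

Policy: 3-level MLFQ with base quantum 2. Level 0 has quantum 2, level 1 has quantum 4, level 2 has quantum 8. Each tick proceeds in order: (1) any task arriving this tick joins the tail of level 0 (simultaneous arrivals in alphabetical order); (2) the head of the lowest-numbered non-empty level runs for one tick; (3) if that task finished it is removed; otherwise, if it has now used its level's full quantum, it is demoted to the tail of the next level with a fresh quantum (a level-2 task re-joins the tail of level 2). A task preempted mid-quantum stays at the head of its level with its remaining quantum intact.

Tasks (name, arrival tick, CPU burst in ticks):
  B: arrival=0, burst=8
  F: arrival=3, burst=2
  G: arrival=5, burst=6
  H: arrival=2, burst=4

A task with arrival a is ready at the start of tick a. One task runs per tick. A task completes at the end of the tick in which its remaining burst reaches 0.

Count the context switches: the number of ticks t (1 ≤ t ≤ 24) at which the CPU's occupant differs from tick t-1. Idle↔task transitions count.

t=0: L0/L1/L2 = B/-/- → run B
t=1: L0/L1/L2 = B/-/- → run B
t=2: L0/L1/L2 = H/B/- → run H
t=3: L0/L1/L2 = HF/B/- → run H
t=4: L0/L1/L2 = F/BH/- → run F
t=5: L0/L1/L2 = FG/BH/- → run F
t=6: L0/L1/L2 = G/BH/- → run G
t=7: L0/L1/L2 = G/BH/- → run G
t=8: L0/L1/L2 = -/BHG/- → run B
t=9: L0/L1/L2 = -/BHG/- → run B
t=10: L0/L1/L2 = -/BHG/- → run B
t=11: L0/L1/L2 = -/BHG/- → run B
t=12: L0/L1/L2 = -/HG/B → run H
t=13: L0/L1/L2 = -/HG/B → run H
t=14: L0/L1/L2 = -/G/B → run G
t=15: L0/L1/L2 = -/G/B → run G
t=16: L0/L1/L2 = -/G/B → run G
t=17: L0/L1/L2 = -/G/B → run G
t=18: L0/L1/L2 = -/-/B → run B
t=19: L0/L1/L2 = -/-/B → run B
t=20: (idle)
t=21: (idle)
t=22: (idle)
t=23: (idle)
t=24: (idle)

context switches = 8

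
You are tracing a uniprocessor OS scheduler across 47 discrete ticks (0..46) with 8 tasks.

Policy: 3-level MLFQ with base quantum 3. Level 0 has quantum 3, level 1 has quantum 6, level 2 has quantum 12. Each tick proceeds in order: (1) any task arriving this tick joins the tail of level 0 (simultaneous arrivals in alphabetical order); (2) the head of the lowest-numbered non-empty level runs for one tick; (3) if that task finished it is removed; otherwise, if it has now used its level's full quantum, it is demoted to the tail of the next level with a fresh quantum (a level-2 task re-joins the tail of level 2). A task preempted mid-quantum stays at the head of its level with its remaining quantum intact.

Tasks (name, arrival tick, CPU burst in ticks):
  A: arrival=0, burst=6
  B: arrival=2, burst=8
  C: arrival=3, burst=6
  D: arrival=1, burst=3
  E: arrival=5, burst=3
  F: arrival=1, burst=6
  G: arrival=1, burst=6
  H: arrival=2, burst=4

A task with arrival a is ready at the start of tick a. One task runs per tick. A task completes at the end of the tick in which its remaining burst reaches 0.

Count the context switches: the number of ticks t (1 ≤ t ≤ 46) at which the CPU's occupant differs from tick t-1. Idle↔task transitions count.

t=0: L0/L1/L2 = A/-/- → run A
t=1: L0/L1/L2 = ADFG/-/- → run A
t=2: L0/L1/L2 = ADFGBH/-/- → run A
t=3: L0/L1/L2 = DFGBHC/A/- → run D
t=4: L0/L1/L2 = DFGBHC/A/- → run D
t=5: L0/L1/L2 = DFGBHCE/A/- → run D
t=6: L0/L1/L2 = FGBHCE/A/- → run F
t=7: L0/L1/L2 = FGBHCE/A/- → run F
t=8: L0/L1/L2 = FGBHCE/A/- → run F
t=9: L0/L1/L2 = GBHCE/AF/- → run G
t=10: L0/L1/L2 = GBHCE/AF/- → run G
t=11: L0/L1/L2 = GBHCE/AF/- → run G
t=12: L0/L1/L2 = BHCE/AFG/- → run B
t=13: L0/L1/L2 = BHCE/AFG/- → run B
t=14: L0/L1/L2 = BHCE/AFG/- → run B
t=15: L0/L1/L2 = HCE/AFGB/- → run H
t=16: L0/L1/L2 = HCE/AFGB/- → run H
t=17: L0/L1/L2 = HCE/AFGB/- → run H
t=18: L0/L1/L2 = CE/AFGBH/- → run C
t=19: L0/L1/L2 = CE/AFGBH/- → run C
t=20: L0/L1/L2 = CE/AFGBH/- → run C
t=21: L0/L1/L2 = E/AFGBHC/- → run E
t=22: L0/L1/L2 = E/AFGBHC/- → run E
t=23: L0/L1/L2 = E/AFGBHC/- → run E
t=24: L0/L1/L2 = -/AFGBHC/- → run A
t=25: L0/L1/L2 = -/AFGBHC/- → run A
t=26: L0/L1/L2 = -/AFGBHC/- → run A
t=27: L0/L1/L2 = -/FGBHC/- → run F
t=28: L0/L1/L2 = -/FGBHC/- → run F
t=29: L0/L1/L2 = -/FGBHC/- → run F
t=30: L0/L1/L2 = -/GBHC/- → run G
t=31: L0/L1/L2 = -/GBHC/- → run G
t=32: L0/L1/L2 = -/GBHC/- → run G
t=33: L0/L1/L2 = -/BHC/- → run B
t=34: L0/L1/L2 = -/BHC/- → run B
t=35: L0/L1/L2 = -/BHC/- → run B
t=36: L0/L1/L2 = -/BHC/- → run B
t=37: L0/L1/L2 = -/BHC/- → run B
t=38: L0/L1/L2 = -/HC/- → run H
t=39: L0/L1/L2 = -/C/- → run C
t=40: L0/L1/L2 = -/C/- → run C
t=41: L0/L1/L2 = -/C/- → run C
t=42: (idle)
t=43: (idle)
t=44: (idle)
t=45: (idle)
t=46: (idle)

context switches = 14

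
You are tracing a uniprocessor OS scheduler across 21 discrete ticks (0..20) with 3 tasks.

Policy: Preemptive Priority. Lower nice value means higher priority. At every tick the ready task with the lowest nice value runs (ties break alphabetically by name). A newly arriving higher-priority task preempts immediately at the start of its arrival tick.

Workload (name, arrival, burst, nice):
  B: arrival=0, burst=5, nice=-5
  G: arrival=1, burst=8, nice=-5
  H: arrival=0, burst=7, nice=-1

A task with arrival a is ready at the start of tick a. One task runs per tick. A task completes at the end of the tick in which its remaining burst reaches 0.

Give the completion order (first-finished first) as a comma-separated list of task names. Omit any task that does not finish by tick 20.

completion order = B, G, H

t=0: ready={B,H} → run B
t=1: ready={B,G,H} → run B
t=2: ready={B,G,H} → run B
t=3: ready={B,G,H} → run B
t=4: ready={B,G,H} → run B
t=5: ready={G,H} → run G
t=6: ready={G,H} → run G
t=7: ready={G,H} → run G
t=8: ready={G,H} → run G
t=9: ready={G,H} → run G
t=10: ready={G,H} → run G
t=11: ready={G,H} → run G
t=12: ready={G,H} → run G
t=13: ready={H} → run H
t=14: ready={H} → run H
t=15: ready={H} → run H
t=16: ready={H} → run H
t=17: ready={H} → run H
t=18: ready={H} → run H
t=19: ready={H} → run H
t=20: (idle)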